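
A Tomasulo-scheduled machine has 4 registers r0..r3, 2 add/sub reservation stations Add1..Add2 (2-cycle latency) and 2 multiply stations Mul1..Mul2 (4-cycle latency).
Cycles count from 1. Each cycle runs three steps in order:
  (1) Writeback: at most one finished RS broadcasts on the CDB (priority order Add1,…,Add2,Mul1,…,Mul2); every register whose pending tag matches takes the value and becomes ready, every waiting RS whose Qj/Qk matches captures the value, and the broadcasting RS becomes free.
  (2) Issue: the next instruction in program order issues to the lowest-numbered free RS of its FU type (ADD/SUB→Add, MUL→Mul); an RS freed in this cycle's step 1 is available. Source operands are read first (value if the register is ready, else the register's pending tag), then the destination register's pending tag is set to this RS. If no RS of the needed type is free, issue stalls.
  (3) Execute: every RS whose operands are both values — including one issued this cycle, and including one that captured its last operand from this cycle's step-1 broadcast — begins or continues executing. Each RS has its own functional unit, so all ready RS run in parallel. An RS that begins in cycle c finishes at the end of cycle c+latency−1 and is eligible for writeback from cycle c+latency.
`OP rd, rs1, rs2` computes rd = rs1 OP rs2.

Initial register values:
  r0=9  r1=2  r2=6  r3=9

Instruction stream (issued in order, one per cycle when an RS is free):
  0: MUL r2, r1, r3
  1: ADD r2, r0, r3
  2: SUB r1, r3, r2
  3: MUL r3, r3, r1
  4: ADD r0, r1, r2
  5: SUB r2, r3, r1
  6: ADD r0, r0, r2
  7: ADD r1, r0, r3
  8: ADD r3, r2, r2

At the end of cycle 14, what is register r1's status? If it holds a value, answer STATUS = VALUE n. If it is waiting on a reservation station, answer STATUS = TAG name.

STATUS = TAG Add2

c1: issue MUL r2<-Mul1 | r0:9,r1:2,r2:Mul1,r3:9
c2: issue ADD r2<-Add1 | r0:9,r1:2,r2:Add1,r3:9
c3: issue SUB r1<-Add2 | r0:9,r1:Add2,r2:Add1,r3:9
c4: CDB Add1=18; issue MUL r3<-Mul2 | r0:9,r1:Add2,r2:18,r3:Mul2
c5: CDB Mul1=18; issue ADD r0<-Add1 | r0:Add1,r1:Add2,r2:18,r3:Mul2
c6: CDB Add2=-9; issue SUB r2<-Add2 | r0:Add1,r1:-9,r2:Add2,r3:Mul2
c7: stall | r0:Add1,r1:-9,r2:Add2,r3:Mul2
c8: CDB Add1=9; issue ADD r0<-Add1 | r0:Add1,r1:-9,r2:Add2,r3:Mul2
c9: stall | r0:Add1,r1:-9,r2:Add2,r3:Mul2
c10: CDB Mul2=-81; stall | r0:Add1,r1:-9,r2:Add2,r3:-81
c11: stall | r0:Add1,r1:-9,r2:Add2,r3:-81
c12: CDB Add2=-72; issue ADD r1<-Add2 | r0:Add1,r1:Add2,r2:-72,r3:-81
c13: stall | r0:Add1,r1:Add2,r2:-72,r3:-81
c14: CDB Add1=-63; issue ADD r3<-Add1 | r0:-63,r1:Add2,r2:-72,r3:Add1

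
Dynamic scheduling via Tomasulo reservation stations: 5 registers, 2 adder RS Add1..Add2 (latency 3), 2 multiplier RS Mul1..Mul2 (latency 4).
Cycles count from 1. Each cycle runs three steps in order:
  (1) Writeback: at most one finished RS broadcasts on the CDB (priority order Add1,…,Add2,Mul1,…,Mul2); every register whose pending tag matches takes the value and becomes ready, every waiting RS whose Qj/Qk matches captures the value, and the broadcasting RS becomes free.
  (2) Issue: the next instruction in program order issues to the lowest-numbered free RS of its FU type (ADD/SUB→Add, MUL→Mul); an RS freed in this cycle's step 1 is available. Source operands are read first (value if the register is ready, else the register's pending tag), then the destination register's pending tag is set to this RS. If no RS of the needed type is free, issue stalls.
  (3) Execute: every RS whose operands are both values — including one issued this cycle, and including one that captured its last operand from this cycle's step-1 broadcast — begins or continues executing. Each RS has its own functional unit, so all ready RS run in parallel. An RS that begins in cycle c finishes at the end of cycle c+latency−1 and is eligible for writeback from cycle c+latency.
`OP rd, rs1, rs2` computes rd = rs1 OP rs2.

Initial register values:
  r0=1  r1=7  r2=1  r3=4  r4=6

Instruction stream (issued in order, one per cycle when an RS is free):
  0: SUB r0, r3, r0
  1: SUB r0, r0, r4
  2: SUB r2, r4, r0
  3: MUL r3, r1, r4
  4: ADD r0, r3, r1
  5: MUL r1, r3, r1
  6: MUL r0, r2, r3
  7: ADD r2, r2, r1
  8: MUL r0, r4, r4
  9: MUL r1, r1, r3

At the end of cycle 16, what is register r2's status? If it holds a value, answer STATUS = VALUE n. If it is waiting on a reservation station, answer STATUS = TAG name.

STATUS = VALUE 303

c1: issue SUB r0<-Add1 | r0:Add1,r1:7,r2:1,r3:4,r4:6
c2: issue SUB r0<-Add2 | r0:Add2,r1:7,r2:1,r3:4,r4:6
c3: stall | r0:Add2,r1:7,r2:1,r3:4,r4:6
c4: CDB Add1=3; issue SUB r2<-Add1 | r0:Add2,r1:7,r2:Add1,r3:4,r4:6
c5: issue MUL r3<-Mul1 | r0:Add2,r1:7,r2:Add1,r3:Mul1,r4:6
c6: stall | r0:Add2,r1:7,r2:Add1,r3:Mul1,r4:6
c7: CDB Add2=-3; issue ADD r0<-Add2 | r0:Add2,r1:7,r2:Add1,r3:Mul1,r4:6
c8: issue MUL r1<-Mul2 | r0:Add2,r1:Mul2,r2:Add1,r3:Mul1,r4:6
c9: CDB Mul1=42; issue MUL r0<-Mul1 | r0:Mul1,r1:Mul2,r2:Add1,r3:42,r4:6
c10: CDB Add1=9; issue ADD r2<-Add1 | r0:Mul1,r1:Mul2,r2:Add1,r3:42,r4:6
c11: stall | r0:Mul1,r1:Mul2,r2:Add1,r3:42,r4:6
c12: CDB Add2=49; stall | r0:Mul1,r1:Mul2,r2:Add1,r3:42,r4:6
c13: CDB Mul2=294; issue MUL r0<-Mul2 | r0:Mul2,r1:294,r2:Add1,r3:42,r4:6
c14: CDB Mul1=378; issue MUL r1<-Mul1 | r0:Mul2,r1:Mul1,r2:Add1,r3:42,r4:6
c15: - | r0:Mul2,r1:Mul1,r2:Add1,r3:42,r4:6
c16: CDB Add1=303 | r0:Mul2,r1:Mul1,r2:303,r3:42,r4:6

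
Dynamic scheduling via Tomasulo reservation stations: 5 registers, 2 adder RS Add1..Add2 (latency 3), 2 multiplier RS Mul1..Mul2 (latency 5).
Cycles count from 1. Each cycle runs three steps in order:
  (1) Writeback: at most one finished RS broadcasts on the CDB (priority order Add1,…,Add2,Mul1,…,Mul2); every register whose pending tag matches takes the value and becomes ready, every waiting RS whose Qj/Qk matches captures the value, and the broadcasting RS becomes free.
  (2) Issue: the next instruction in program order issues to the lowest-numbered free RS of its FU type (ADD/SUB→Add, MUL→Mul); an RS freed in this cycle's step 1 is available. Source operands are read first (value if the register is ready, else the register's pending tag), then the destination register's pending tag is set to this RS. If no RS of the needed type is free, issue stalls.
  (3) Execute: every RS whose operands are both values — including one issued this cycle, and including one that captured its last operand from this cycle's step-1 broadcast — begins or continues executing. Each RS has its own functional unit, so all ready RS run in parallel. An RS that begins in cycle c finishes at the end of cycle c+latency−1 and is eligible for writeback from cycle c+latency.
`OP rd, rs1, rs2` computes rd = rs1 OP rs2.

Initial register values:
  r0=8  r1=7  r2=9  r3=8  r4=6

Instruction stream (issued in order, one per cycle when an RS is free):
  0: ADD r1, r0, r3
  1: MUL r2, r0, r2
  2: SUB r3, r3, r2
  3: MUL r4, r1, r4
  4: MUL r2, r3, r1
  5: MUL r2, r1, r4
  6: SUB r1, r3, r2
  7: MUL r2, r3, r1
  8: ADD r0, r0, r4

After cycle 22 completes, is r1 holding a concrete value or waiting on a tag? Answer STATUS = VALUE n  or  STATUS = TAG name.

c1: issue ADD r1<-Add1 | r0:8,r1:Add1,r2:9,r3:8,r4:6
c2: issue MUL r2<-Mul1 | r0:8,r1:Add1,r2:Mul1,r3:8,r4:6
c3: issue SUB r3<-Add2 | r0:8,r1:Add1,r2:Mul1,r3:Add2,r4:6
c4: CDB Add1=16; issue MUL r4<-Mul2 | r0:8,r1:16,r2:Mul1,r3:Add2,r4:Mul2
c5: stall | r0:8,r1:16,r2:Mul1,r3:Add2,r4:Mul2
c6: stall | r0:8,r1:16,r2:Mul1,r3:Add2,r4:Mul2
c7: CDB Mul1=72; issue MUL r2<-Mul1 | r0:8,r1:16,r2:Mul1,r3:Add2,r4:Mul2
c8: stall | r0:8,r1:16,r2:Mul1,r3:Add2,r4:Mul2
c9: CDB Mul2=96; issue MUL r2<-Mul2 | r0:8,r1:16,r2:Mul2,r3:Add2,r4:96
c10: CDB Add2=-64; issue SUB r1<-Add1 | r0:8,r1:Add1,r2:Mul2,r3:-64,r4:96
c11: stall | r0:8,r1:Add1,r2:Mul2,r3:-64,r4:96
c12: stall | r0:8,r1:Add1,r2:Mul2,r3:-64,r4:96
c13: stall | r0:8,r1:Add1,r2:Mul2,r3:-64,r4:96
c14: CDB Mul2=1536; issue MUL r2<-Mul2 | r0:8,r1:Add1,r2:Mul2,r3:-64,r4:96
c15: CDB Mul1=-1024; issue ADD r0<-Add2 | r0:Add2,r1:Add1,r2:Mul2,r3:-64,r4:96
c16: - | r0:Add2,r1:Add1,r2:Mul2,r3:-64,r4:96
c17: CDB Add1=-1600 | r0:Add2,r1:-1600,r2:Mul2,r3:-64,r4:96
c18: CDB Add2=104 | r0:104,r1:-1600,r2:Mul2,r3:-64,r4:96
c19: - | r0:104,r1:-1600,r2:Mul2,r3:-64,r4:96
c20: - | r0:104,r1:-1600,r2:Mul2,r3:-64,r4:96
c21: - | r0:104,r1:-1600,r2:Mul2,r3:-64,r4:96
c22: CDB Mul2=102400 | r0:104,r1:-1600,r2:102400,r3:-64,r4:96

STATUS = VALUE -1600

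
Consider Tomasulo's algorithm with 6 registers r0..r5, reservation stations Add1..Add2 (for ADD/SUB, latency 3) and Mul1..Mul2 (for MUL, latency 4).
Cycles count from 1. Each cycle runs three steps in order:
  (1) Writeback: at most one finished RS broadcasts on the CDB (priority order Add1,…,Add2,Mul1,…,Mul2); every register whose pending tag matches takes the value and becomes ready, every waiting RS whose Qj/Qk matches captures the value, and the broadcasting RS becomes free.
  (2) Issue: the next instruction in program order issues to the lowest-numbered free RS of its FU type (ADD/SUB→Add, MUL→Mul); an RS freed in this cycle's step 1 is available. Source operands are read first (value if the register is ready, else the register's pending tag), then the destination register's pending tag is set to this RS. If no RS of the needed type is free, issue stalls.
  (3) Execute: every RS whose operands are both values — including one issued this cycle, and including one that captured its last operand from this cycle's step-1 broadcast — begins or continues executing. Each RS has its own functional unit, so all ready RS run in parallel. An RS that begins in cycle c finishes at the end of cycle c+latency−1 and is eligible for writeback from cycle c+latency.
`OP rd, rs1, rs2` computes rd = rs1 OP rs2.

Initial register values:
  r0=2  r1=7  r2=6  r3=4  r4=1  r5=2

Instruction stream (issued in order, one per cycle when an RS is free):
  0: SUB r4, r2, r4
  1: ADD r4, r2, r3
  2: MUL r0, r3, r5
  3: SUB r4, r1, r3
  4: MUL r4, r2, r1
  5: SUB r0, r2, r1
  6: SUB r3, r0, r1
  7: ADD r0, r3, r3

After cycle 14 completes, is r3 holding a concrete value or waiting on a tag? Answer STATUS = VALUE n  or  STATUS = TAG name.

STATUS = VALUE -8

c1: issue SUB r4<-Add1 | r0:2,r1:7,r2:6,r3:4,r4:Add1,r5:2
c2: issue ADD r4<-Add2 | r0:2,r1:7,r2:6,r3:4,r4:Add2,r5:2
c3: issue MUL r0<-Mul1 | r0:Mul1,r1:7,r2:6,r3:4,r4:Add2,r5:2
c4: CDB Add1=5; issue SUB r4<-Add1 | r0:Mul1,r1:7,r2:6,r3:4,r4:Add1,r5:2
c5: CDB Add2=10; issue MUL r4<-Mul2 | r0:Mul1,r1:7,r2:6,r3:4,r4:Mul2,r5:2
c6: issue SUB r0<-Add2 | r0:Add2,r1:7,r2:6,r3:4,r4:Mul2,r5:2
c7: CDB Add1=3; issue SUB r3<-Add1 | r0:Add2,r1:7,r2:6,r3:Add1,r4:Mul2,r5:2
c8: CDB Mul1=8; stall | r0:Add2,r1:7,r2:6,r3:Add1,r4:Mul2,r5:2
c9: CDB Add2=-1; issue ADD r0<-Add2 | r0:Add2,r1:7,r2:6,r3:Add1,r4:Mul2,r5:2
c10: CDB Mul2=42 | r0:Add2,r1:7,r2:6,r3:Add1,r4:42,r5:2
c11: - | r0:Add2,r1:7,r2:6,r3:Add1,r4:42,r5:2
c12: CDB Add1=-8 | r0:Add2,r1:7,r2:6,r3:-8,r4:42,r5:2
c13: - | r0:Add2,r1:7,r2:6,r3:-8,r4:42,r5:2
c14: - | r0:Add2,r1:7,r2:6,r3:-8,r4:42,r5:2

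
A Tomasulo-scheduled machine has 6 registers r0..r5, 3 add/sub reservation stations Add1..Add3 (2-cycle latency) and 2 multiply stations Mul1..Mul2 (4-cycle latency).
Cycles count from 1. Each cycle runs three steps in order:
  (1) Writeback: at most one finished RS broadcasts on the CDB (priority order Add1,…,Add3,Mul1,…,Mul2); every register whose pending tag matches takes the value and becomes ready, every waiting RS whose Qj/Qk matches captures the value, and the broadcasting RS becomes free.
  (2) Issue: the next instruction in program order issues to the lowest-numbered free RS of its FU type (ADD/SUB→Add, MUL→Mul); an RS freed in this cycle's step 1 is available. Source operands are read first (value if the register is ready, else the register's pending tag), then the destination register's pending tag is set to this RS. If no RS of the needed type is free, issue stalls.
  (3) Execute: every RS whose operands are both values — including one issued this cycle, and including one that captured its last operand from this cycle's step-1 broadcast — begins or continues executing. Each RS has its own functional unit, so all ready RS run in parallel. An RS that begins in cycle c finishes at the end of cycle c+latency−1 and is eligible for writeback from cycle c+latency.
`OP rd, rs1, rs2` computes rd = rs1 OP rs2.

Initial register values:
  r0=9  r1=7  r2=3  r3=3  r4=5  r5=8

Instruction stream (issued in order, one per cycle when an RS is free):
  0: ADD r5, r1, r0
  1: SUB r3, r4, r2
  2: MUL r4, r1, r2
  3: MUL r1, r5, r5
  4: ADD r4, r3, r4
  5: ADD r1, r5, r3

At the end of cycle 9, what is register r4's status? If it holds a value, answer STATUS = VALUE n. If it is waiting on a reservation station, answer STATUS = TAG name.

cycle 1: issue ADD r5<-Add1 // r0:9,r1:7,r2:3,r3:3,r4:5,r5:Add1
cycle 2: issue SUB r3<-Add2 // r0:9,r1:7,r2:3,r3:Add2,r4:5,r5:Add1
cycle 3: CDB Add1=16; issue MUL r4<-Mul1 // r0:9,r1:7,r2:3,r3:Add2,r4:Mul1,r5:16
cycle 4: CDB Add2=2; issue MUL r1<-Mul2 // r0:9,r1:Mul2,r2:3,r3:2,r4:Mul1,r5:16
cycle 5: issue ADD r4<-Add1 // r0:9,r1:Mul2,r2:3,r3:2,r4:Add1,r5:16
cycle 6: issue ADD r1<-Add2 // r0:9,r1:Add2,r2:3,r3:2,r4:Add1,r5:16
cycle 7: CDB Mul1=21 // r0:9,r1:Add2,r2:3,r3:2,r4:Add1,r5:16
cycle 8: CDB Add2=18 // r0:9,r1:18,r2:3,r3:2,r4:Add1,r5:16
cycle 9: CDB Add1=23 // r0:9,r1:18,r2:3,r3:2,r4:23,r5:16

STATUS = VALUE 23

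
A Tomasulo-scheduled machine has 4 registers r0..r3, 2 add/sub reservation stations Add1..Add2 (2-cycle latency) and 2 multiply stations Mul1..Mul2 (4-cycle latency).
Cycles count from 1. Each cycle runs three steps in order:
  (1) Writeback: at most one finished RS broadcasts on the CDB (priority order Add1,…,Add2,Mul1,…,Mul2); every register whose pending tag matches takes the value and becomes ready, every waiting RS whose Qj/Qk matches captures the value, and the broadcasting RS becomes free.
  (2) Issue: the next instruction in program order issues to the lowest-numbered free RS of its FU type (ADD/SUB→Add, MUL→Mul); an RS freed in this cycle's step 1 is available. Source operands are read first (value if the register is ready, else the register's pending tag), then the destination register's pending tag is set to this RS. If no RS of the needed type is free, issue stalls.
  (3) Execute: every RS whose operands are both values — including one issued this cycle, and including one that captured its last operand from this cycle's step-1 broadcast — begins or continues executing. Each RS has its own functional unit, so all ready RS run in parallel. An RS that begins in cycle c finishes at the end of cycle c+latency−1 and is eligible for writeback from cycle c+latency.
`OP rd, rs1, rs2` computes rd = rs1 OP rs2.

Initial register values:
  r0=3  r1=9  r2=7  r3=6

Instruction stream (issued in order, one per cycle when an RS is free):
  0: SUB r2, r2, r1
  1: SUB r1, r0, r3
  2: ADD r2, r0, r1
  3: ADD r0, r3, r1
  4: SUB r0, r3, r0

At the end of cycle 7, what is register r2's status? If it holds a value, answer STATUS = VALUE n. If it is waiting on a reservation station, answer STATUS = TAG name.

STATUS = VALUE 0

  c1: issue SUB r2<-Add1  regs: r0:3,r1:9,r2:Add1,r3:6
  c2: issue SUB r1<-Add2  regs: r0:3,r1:Add2,r2:Add1,r3:6
  c3: CDB Add1=-2; issue ADD r2<-Add1  regs: r0:3,r1:Add2,r2:Add1,r3:6
  c4: CDB Add2=-3; issue ADD r0<-Add2  regs: r0:Add2,r1:-3,r2:Add1,r3:6
  c5: stall  regs: r0:Add2,r1:-3,r2:Add1,r3:6
  c6: CDB Add1=0; issue SUB r0<-Add1  regs: r0:Add1,r1:-3,r2:0,r3:6
  c7: CDB Add2=3  regs: r0:Add1,r1:-3,r2:0,r3:6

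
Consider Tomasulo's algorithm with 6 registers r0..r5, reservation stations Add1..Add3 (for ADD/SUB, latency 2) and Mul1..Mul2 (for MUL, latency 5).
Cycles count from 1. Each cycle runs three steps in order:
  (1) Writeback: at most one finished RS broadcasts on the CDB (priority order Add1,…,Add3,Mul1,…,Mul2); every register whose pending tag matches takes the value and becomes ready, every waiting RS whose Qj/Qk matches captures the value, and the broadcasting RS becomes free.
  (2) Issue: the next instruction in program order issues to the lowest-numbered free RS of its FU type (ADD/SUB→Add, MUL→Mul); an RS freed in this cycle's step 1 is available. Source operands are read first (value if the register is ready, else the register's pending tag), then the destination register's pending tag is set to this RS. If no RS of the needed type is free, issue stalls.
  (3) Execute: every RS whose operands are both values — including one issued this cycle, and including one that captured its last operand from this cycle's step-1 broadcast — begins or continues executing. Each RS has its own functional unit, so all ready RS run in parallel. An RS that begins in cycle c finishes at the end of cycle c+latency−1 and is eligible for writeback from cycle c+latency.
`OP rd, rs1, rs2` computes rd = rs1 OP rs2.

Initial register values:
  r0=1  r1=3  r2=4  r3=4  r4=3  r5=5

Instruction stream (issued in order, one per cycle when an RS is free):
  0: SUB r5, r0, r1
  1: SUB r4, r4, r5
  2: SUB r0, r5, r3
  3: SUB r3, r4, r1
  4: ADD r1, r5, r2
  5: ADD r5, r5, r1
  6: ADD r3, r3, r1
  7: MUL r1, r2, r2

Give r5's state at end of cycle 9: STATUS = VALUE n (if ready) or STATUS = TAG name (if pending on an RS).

STATUS = VALUE 0

c1: issue SUB r5<-Add1 | r0:1,r1:3,r2:4,r3:4,r4:3,r5:Add1
c2: issue SUB r4<-Add2 | r0:1,r1:3,r2:4,r3:4,r4:Add2,r5:Add1
c3: CDB Add1=-2; issue SUB r0<-Add1 | r0:Add1,r1:3,r2:4,r3:4,r4:Add2,r5:-2
c4: issue SUB r3<-Add3 | r0:Add1,r1:3,r2:4,r3:Add3,r4:Add2,r5:-2
c5: CDB Add1=-6; issue ADD r1<-Add1 | r0:-6,r1:Add1,r2:4,r3:Add3,r4:Add2,r5:-2
c6: CDB Add2=5; issue ADD r5<-Add2 | r0:-6,r1:Add1,r2:4,r3:Add3,r4:5,r5:Add2
c7: CDB Add1=2; issue ADD r3<-Add1 | r0:-6,r1:2,r2:4,r3:Add1,r4:5,r5:Add2
c8: CDB Add3=2; issue MUL r1<-Mul1 | r0:-6,r1:Mul1,r2:4,r3:Add1,r4:5,r5:Add2
c9: CDB Add2=0 | r0:-6,r1:Mul1,r2:4,r3:Add1,r4:5,r5:0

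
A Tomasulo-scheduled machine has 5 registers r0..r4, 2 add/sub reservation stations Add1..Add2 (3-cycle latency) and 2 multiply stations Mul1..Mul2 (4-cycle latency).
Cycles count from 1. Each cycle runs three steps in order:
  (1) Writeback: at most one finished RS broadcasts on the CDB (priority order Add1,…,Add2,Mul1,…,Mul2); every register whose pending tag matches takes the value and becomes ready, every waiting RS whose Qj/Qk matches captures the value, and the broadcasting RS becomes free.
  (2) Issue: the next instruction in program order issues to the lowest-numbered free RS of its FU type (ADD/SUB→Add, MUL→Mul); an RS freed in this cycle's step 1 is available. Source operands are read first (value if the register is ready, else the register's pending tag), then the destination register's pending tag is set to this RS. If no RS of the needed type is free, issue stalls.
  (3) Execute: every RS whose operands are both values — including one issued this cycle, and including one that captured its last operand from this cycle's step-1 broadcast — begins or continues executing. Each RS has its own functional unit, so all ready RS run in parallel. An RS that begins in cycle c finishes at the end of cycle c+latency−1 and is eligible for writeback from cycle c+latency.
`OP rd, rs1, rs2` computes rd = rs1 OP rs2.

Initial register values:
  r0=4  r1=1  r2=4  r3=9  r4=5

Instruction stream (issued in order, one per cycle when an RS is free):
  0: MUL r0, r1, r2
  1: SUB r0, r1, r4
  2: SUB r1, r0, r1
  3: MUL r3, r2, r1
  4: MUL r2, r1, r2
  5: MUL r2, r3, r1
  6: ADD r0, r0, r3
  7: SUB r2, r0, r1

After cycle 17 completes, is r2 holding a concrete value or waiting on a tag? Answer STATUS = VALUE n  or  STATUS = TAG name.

c1: issue MUL r0<-Mul1 | r0:Mul1,r1:1,r2:4,r3:9,r4:5
c2: issue SUB r0<-Add1 | r0:Add1,r1:1,r2:4,r3:9,r4:5
c3: issue SUB r1<-Add2 | r0:Add1,r1:Add2,r2:4,r3:9,r4:5
c4: issue MUL r3<-Mul2 | r0:Add1,r1:Add2,r2:4,r3:Mul2,r4:5
c5: CDB Add1=-4; stall | r0:-4,r1:Add2,r2:4,r3:Mul2,r4:5
c6: CDB Mul1=4; issue MUL r2<-Mul1 | r0:-4,r1:Add2,r2:Mul1,r3:Mul2,r4:5
c7: stall | r0:-4,r1:Add2,r2:Mul1,r3:Mul2,r4:5
c8: CDB Add2=-5; stall | r0:-4,r1:-5,r2:Mul1,r3:Mul2,r4:5
c9: stall | r0:-4,r1:-5,r2:Mul1,r3:Mul2,r4:5
c10: stall | r0:-4,r1:-5,r2:Mul1,r3:Mul2,r4:5
c11: stall | r0:-4,r1:-5,r2:Mul1,r3:Mul2,r4:5
c12: CDB Mul1=-20; issue MUL r2<-Mul1 | r0:-4,r1:-5,r2:Mul1,r3:Mul2,r4:5
c13: CDB Mul2=-20; issue ADD r0<-Add1 | r0:Add1,r1:-5,r2:Mul1,r3:-20,r4:5
c14: issue SUB r2<-Add2 | r0:Add1,r1:-5,r2:Add2,r3:-20,r4:5
c15: - | r0:Add1,r1:-5,r2:Add2,r3:-20,r4:5
c16: CDB Add1=-24 | r0:-24,r1:-5,r2:Add2,r3:-20,r4:5
c17: CDB Mul1=100 | r0:-24,r1:-5,r2:Add2,r3:-20,r4:5

STATUS = TAG Add2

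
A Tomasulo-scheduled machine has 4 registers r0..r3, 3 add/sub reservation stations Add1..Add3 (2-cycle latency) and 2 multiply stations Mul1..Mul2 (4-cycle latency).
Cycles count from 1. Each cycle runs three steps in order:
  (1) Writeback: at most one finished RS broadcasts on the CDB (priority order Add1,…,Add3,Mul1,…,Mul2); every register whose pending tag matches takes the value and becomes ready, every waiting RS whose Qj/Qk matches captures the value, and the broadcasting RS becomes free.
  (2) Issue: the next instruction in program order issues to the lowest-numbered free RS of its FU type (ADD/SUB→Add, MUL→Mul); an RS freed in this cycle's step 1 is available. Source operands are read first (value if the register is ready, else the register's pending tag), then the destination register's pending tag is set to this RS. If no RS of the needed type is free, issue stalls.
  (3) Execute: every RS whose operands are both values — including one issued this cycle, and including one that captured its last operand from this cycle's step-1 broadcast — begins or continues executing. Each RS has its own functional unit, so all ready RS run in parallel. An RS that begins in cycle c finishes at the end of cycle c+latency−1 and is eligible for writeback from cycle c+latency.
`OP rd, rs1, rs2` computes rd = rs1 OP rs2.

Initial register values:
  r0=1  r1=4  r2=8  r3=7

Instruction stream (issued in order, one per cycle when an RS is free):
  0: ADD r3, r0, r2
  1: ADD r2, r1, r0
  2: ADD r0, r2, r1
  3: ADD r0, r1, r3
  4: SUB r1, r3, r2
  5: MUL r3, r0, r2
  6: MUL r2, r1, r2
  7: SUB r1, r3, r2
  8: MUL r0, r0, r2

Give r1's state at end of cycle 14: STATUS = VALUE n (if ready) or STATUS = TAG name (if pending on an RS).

c1: issue ADD r3<-Add1 | r0:1,r1:4,r2:8,r3:Add1
c2: issue ADD r2<-Add2 | r0:1,r1:4,r2:Add2,r3:Add1
c3: CDB Add1=9; issue ADD r0<-Add1 | r0:Add1,r1:4,r2:Add2,r3:9
c4: CDB Add2=5; issue ADD r0<-Add2 | r0:Add2,r1:4,r2:5,r3:9
c5: issue SUB r1<-Add3 | r0:Add2,r1:Add3,r2:5,r3:9
c6: CDB Add1=9; issue MUL r3<-Mul1 | r0:Add2,r1:Add3,r2:5,r3:Mul1
c7: CDB Add2=13; issue MUL r2<-Mul2 | r0:13,r1:Add3,r2:Mul2,r3:Mul1
c8: CDB Add3=4; issue SUB r1<-Add1 | r0:13,r1:Add1,r2:Mul2,r3:Mul1
c9: stall | r0:13,r1:Add1,r2:Mul2,r3:Mul1
c10: stall | r0:13,r1:Add1,r2:Mul2,r3:Mul1
c11: CDB Mul1=65; issue MUL r0<-Mul1 | r0:Mul1,r1:Add1,r2:Mul2,r3:65
c12: CDB Mul2=20 | r0:Mul1,r1:Add1,r2:20,r3:65
c13: - | r0:Mul1,r1:Add1,r2:20,r3:65
c14: CDB Add1=45 | r0:Mul1,r1:45,r2:20,r3:65

STATUS = VALUE 45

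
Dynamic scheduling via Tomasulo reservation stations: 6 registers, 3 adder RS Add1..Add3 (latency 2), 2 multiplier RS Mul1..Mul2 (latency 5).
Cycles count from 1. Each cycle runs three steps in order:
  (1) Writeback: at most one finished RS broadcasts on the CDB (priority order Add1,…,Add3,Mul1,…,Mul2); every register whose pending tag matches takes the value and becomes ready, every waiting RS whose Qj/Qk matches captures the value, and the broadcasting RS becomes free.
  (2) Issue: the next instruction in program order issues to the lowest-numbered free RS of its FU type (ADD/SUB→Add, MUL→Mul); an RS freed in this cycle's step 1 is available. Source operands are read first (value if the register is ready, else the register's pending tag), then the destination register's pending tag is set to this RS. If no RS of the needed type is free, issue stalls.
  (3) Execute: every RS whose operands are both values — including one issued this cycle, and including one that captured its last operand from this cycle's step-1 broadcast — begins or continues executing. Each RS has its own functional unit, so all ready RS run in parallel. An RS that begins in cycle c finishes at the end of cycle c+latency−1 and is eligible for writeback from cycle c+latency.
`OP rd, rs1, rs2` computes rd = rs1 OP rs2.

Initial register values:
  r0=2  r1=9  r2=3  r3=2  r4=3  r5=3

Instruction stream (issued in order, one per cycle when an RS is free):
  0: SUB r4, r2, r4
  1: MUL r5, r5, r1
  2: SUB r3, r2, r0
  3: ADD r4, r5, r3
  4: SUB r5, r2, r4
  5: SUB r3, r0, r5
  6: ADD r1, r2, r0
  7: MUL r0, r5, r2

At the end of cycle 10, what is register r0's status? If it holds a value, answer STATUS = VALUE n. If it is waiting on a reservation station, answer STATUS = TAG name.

cycle 1: issue SUB r4<-Add1 // r0:2,r1:9,r2:3,r3:2,r4:Add1,r5:3
cycle 2: issue MUL r5<-Mul1 // r0:2,r1:9,r2:3,r3:2,r4:Add1,r5:Mul1
cycle 3: CDB Add1=0; issue SUB r3<-Add1 // r0:2,r1:9,r2:3,r3:Add1,r4:0,r5:Mul1
cycle 4: issue ADD r4<-Add2 // r0:2,r1:9,r2:3,r3:Add1,r4:Add2,r5:Mul1
cycle 5: CDB Add1=1; issue SUB r5<-Add1 // r0:2,r1:9,r2:3,r3:1,r4:Add2,r5:Add1
cycle 6: issue SUB r3<-Add3 // r0:2,r1:9,r2:3,r3:Add3,r4:Add2,r5:Add1
cycle 7: CDB Mul1=27; stall // r0:2,r1:9,r2:3,r3:Add3,r4:Add2,r5:Add1
cycle 8: stall // r0:2,r1:9,r2:3,r3:Add3,r4:Add2,r5:Add1
cycle 9: CDB Add2=28; issue ADD r1<-Add2 // r0:2,r1:Add2,r2:3,r3:Add3,r4:28,r5:Add1
cycle 10: issue MUL r0<-Mul1 // r0:Mul1,r1:Add2,r2:3,r3:Add3,r4:28,r5:Add1

STATUS = TAG Mul1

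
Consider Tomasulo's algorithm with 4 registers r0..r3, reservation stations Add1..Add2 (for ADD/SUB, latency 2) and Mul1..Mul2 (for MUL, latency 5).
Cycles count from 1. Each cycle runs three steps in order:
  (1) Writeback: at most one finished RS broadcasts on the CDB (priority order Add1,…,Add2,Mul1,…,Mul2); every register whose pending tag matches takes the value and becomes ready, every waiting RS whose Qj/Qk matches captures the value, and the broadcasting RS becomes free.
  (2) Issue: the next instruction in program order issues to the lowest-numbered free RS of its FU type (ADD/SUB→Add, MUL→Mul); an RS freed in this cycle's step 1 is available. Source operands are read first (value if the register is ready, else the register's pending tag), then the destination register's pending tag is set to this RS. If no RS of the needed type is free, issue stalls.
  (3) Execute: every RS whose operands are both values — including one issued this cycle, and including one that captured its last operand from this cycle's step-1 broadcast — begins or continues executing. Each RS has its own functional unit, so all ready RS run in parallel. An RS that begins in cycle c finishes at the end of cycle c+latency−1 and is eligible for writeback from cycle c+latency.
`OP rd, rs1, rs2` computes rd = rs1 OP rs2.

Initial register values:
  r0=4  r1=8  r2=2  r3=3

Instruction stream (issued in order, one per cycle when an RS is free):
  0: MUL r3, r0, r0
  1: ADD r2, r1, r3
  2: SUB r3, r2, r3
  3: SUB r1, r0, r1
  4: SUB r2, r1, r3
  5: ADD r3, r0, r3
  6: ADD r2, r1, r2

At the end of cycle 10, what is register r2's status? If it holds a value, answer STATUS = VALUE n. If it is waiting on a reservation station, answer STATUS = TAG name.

  c1: issue MUL r3<-Mul1  regs: r0:4,r1:8,r2:2,r3:Mul1
  c2: issue ADD r2<-Add1  regs: r0:4,r1:8,r2:Add1,r3:Mul1
  c3: issue SUB r3<-Add2  regs: r0:4,r1:8,r2:Add1,r3:Add2
  c4: stall  regs: r0:4,r1:8,r2:Add1,r3:Add2
  c5: stall  regs: r0:4,r1:8,r2:Add1,r3:Add2
  c6: CDB Mul1=16; stall  regs: r0:4,r1:8,r2:Add1,r3:Add2
  c7: stall  regs: r0:4,r1:8,r2:Add1,r3:Add2
  c8: CDB Add1=24; issue SUB r1<-Add1  regs: r0:4,r1:Add1,r2:24,r3:Add2
  c9: stall  regs: r0:4,r1:Add1,r2:24,r3:Add2
  c10: CDB Add1=-4; issue SUB r2<-Add1  regs: r0:4,r1:-4,r2:Add1,r3:Add2

STATUS = TAG Add1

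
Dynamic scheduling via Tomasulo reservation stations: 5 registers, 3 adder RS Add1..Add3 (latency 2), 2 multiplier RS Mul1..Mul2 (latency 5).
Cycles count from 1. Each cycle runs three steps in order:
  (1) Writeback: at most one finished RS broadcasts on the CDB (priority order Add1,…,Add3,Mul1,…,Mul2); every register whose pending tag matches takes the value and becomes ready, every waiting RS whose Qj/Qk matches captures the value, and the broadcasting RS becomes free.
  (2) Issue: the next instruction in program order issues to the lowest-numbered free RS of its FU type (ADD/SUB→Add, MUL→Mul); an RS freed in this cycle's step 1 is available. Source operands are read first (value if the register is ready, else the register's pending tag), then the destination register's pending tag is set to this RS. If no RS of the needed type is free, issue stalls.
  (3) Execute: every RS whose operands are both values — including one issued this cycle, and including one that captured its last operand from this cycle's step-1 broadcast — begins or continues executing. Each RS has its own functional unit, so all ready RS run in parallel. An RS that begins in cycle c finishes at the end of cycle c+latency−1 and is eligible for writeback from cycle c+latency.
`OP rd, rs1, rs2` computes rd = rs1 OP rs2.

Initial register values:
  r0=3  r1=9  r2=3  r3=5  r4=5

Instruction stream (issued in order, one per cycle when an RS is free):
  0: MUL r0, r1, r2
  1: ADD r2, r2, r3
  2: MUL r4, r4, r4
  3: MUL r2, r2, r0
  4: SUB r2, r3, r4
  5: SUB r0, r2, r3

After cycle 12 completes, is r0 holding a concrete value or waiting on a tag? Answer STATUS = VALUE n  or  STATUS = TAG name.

  c1: issue MUL r0<-Mul1  regs: r0:Mul1,r1:9,r2:3,r3:5,r4:5
  c2: issue ADD r2<-Add1  regs: r0:Mul1,r1:9,r2:Add1,r3:5,r4:5
  c3: issue MUL r4<-Mul2  regs: r0:Mul1,r1:9,r2:Add1,r3:5,r4:Mul2
  c4: CDB Add1=8; stall  regs: r0:Mul1,r1:9,r2:8,r3:5,r4:Mul2
  c5: stall  regs: r0:Mul1,r1:9,r2:8,r3:5,r4:Mul2
  c6: CDB Mul1=27; issue MUL r2<-Mul1  regs: r0:27,r1:9,r2:Mul1,r3:5,r4:Mul2
  c7: issue SUB r2<-Add1  regs: r0:27,r1:9,r2:Add1,r3:5,r4:Mul2
  c8: CDB Mul2=25; issue SUB r0<-Add2  regs: r0:Add2,r1:9,r2:Add1,r3:5,r4:25
  c9: -  regs: r0:Add2,r1:9,r2:Add1,r3:5,r4:25
  c10: CDB Add1=-20  regs: r0:Add2,r1:9,r2:-20,r3:5,r4:25
  c11: CDB Mul1=216  regs: r0:Add2,r1:9,r2:-20,r3:5,r4:25
  c12: CDB Add2=-25  regs: r0:-25,r1:9,r2:-20,r3:5,r4:25

STATUS = VALUE -25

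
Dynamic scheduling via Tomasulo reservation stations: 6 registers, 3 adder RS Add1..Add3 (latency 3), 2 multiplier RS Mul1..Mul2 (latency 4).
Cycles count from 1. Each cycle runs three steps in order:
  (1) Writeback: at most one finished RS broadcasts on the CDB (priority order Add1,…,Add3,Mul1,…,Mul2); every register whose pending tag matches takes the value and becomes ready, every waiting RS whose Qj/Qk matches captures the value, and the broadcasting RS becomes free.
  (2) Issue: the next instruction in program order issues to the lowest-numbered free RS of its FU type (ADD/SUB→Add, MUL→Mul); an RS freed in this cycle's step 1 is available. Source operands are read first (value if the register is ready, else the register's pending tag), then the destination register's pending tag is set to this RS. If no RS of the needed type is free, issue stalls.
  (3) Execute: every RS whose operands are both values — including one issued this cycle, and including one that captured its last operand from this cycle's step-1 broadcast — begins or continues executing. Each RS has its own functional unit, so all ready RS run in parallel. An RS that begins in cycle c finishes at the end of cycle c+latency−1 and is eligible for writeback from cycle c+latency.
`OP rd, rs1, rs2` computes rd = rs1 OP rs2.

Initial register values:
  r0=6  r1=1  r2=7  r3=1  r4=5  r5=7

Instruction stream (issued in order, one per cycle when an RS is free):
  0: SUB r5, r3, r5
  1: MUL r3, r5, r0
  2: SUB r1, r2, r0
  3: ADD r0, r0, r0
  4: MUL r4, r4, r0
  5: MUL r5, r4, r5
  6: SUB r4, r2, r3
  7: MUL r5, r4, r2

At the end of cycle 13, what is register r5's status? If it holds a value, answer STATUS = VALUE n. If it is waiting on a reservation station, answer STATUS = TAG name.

c1: issue SUB r5<-Add1 | r0:6,r1:1,r2:7,r3:1,r4:5,r5:Add1
c2: issue MUL r3<-Mul1 | r0:6,r1:1,r2:7,r3:Mul1,r4:5,r5:Add1
c3: issue SUB r1<-Add2 | r0:6,r1:Add2,r2:7,r3:Mul1,r4:5,r5:Add1
c4: CDB Add1=-6; issue ADD r0<-Add1 | r0:Add1,r1:Add2,r2:7,r3:Mul1,r4:5,r5:-6
c5: issue MUL r4<-Mul2 | r0:Add1,r1:Add2,r2:7,r3:Mul1,r4:Mul2,r5:-6
c6: CDB Add2=1; stall | r0:Add1,r1:1,r2:7,r3:Mul1,r4:Mul2,r5:-6
c7: CDB Add1=12; stall | r0:12,r1:1,r2:7,r3:Mul1,r4:Mul2,r5:-6
c8: CDB Mul1=-36; issue MUL r5<-Mul1 | r0:12,r1:1,r2:7,r3:-36,r4:Mul2,r5:Mul1
c9: issue SUB r4<-Add1 | r0:12,r1:1,r2:7,r3:-36,r4:Add1,r5:Mul1
c10: stall | r0:12,r1:1,r2:7,r3:-36,r4:Add1,r5:Mul1
c11: CDB Mul2=60; issue MUL r5<-Mul2 | r0:12,r1:1,r2:7,r3:-36,r4:Add1,r5:Mul2
c12: CDB Add1=43 | r0:12,r1:1,r2:7,r3:-36,r4:43,r5:Mul2
c13: - | r0:12,r1:1,r2:7,r3:-36,r4:43,r5:Mul2

STATUS = TAG Mul2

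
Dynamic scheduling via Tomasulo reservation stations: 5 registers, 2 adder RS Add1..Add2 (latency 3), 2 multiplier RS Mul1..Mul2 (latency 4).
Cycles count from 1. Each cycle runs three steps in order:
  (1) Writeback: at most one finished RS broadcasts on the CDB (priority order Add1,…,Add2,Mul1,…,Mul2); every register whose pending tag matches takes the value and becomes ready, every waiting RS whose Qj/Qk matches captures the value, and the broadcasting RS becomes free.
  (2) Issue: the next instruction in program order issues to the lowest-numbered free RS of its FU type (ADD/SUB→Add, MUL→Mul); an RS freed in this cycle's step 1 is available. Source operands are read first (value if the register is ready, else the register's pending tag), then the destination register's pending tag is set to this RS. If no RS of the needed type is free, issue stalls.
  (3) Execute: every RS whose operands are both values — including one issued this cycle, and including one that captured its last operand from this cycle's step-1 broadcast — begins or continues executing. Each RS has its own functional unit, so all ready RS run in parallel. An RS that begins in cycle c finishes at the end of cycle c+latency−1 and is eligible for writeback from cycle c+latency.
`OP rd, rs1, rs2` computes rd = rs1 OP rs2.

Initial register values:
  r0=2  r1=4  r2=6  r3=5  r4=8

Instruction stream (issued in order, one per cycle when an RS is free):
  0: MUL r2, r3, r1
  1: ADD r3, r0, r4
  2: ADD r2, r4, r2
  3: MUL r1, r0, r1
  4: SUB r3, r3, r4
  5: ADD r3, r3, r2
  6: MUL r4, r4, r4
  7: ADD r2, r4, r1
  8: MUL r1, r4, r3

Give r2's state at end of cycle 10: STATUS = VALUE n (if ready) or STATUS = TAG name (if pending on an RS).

STATUS = TAG Add2

c1: issue MUL r2<-Mul1 | r0:2,r1:4,r2:Mul1,r3:5,r4:8
c2: issue ADD r3<-Add1 | r0:2,r1:4,r2:Mul1,r3:Add1,r4:8
c3: issue ADD r2<-Add2 | r0:2,r1:4,r2:Add2,r3:Add1,r4:8
c4: issue MUL r1<-Mul2 | r0:2,r1:Mul2,r2:Add2,r3:Add1,r4:8
c5: CDB Add1=10; issue SUB r3<-Add1 | r0:2,r1:Mul2,r2:Add2,r3:Add1,r4:8
c6: CDB Mul1=20; stall | r0:2,r1:Mul2,r2:Add2,r3:Add1,r4:8
c7: stall | r0:2,r1:Mul2,r2:Add2,r3:Add1,r4:8
c8: CDB Add1=2; issue ADD r3<-Add1 | r0:2,r1:Mul2,r2:Add2,r3:Add1,r4:8
c9: CDB Add2=28; issue MUL r4<-Mul1 | r0:2,r1:Mul2,r2:28,r3:Add1,r4:Mul1
c10: CDB Mul2=8; issue ADD r2<-Add2 | r0:2,r1:8,r2:Add2,r3:Add1,r4:Mul1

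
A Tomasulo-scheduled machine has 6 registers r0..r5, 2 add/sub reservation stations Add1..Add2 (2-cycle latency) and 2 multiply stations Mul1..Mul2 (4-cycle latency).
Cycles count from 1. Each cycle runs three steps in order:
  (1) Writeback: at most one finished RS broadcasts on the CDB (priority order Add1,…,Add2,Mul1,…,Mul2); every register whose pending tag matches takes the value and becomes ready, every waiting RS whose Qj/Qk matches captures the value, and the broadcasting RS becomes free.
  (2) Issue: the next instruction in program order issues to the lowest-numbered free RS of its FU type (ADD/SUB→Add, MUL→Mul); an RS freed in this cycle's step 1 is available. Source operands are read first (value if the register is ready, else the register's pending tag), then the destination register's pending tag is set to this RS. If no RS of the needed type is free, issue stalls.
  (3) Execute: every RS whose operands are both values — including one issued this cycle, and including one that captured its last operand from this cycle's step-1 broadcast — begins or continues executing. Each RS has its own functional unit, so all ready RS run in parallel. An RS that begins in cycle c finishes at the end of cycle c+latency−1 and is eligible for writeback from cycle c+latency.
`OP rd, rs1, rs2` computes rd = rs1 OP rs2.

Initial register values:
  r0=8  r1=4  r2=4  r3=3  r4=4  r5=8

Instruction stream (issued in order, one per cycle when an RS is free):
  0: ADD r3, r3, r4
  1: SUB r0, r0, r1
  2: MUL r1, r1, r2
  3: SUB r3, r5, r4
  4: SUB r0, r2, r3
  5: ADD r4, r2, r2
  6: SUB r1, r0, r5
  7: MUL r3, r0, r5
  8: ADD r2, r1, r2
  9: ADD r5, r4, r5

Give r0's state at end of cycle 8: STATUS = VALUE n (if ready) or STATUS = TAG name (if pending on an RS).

STATUS = TAG Add2

cycle 1: issue ADD r3<-Add1 // r0:8,r1:4,r2:4,r3:Add1,r4:4,r5:8
cycle 2: issue SUB r0<-Add2 // r0:Add2,r1:4,r2:4,r3:Add1,r4:4,r5:8
cycle 3: CDB Add1=7; issue MUL r1<-Mul1 // r0:Add2,r1:Mul1,r2:4,r3:7,r4:4,r5:8
cycle 4: CDB Add2=4; issue SUB r3<-Add1 // r0:4,r1:Mul1,r2:4,r3:Add1,r4:4,r5:8
cycle 5: issue SUB r0<-Add2 // r0:Add2,r1:Mul1,r2:4,r3:Add1,r4:4,r5:8
cycle 6: CDB Add1=4; issue ADD r4<-Add1 // r0:Add2,r1:Mul1,r2:4,r3:4,r4:Add1,r5:8
cycle 7: CDB Mul1=16; stall // r0:Add2,r1:16,r2:4,r3:4,r4:Add1,r5:8
cycle 8: CDB Add1=8; issue SUB r1<-Add1 // r0:Add2,r1:Add1,r2:4,r3:4,r4:8,r5:8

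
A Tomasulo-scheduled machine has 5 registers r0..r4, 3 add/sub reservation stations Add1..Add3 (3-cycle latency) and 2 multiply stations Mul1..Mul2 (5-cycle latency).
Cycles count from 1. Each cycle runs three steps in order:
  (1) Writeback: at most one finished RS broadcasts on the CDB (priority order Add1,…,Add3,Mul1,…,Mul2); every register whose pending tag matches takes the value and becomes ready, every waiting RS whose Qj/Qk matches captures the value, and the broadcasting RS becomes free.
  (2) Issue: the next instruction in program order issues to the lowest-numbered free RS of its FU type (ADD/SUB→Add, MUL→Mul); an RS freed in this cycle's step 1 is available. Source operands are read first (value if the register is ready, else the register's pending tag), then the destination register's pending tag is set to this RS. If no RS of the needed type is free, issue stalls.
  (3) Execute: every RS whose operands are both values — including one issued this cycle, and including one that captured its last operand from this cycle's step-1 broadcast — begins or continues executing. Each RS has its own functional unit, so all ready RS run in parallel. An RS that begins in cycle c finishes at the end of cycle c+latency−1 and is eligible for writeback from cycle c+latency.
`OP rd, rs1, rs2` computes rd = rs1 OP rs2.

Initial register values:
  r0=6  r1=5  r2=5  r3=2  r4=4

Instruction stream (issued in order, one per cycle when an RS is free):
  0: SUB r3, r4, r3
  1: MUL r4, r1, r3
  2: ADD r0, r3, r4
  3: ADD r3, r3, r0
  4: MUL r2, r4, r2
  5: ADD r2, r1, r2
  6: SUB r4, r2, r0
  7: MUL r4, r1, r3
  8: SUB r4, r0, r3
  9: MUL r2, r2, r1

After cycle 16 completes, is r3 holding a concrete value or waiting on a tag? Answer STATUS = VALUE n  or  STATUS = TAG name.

STATUS = VALUE 14

  c1: issue SUB r3<-Add1  regs: r0:6,r1:5,r2:5,r3:Add1,r4:4
  c2: issue MUL r4<-Mul1  regs: r0:6,r1:5,r2:5,r3:Add1,r4:Mul1
  c3: issue ADD r0<-Add2  regs: r0:Add2,r1:5,r2:5,r3:Add1,r4:Mul1
  c4: CDB Add1=2; issue ADD r3<-Add1  regs: r0:Add2,r1:5,r2:5,r3:Add1,r4:Mul1
  c5: issue MUL r2<-Mul2  regs: r0:Add2,r1:5,r2:Mul2,r3:Add1,r4:Mul1
  c6: issue ADD r2<-Add3  regs: r0:Add2,r1:5,r2:Add3,r3:Add1,r4:Mul1
  c7: stall  regs: r0:Add2,r1:5,r2:Add3,r3:Add1,r4:Mul1
  c8: stall  regs: r0:Add2,r1:5,r2:Add3,r3:Add1,r4:Mul1
  c9: CDB Mul1=10; stall  regs: r0:Add2,r1:5,r2:Add3,r3:Add1,r4:10
  c10: stall  regs: r0:Add2,r1:5,r2:Add3,r3:Add1,r4:10
  c11: stall  regs: r0:Add2,r1:5,r2:Add3,r3:Add1,r4:10
  c12: CDB Add2=12; issue SUB r4<-Add2  regs: r0:12,r1:5,r2:Add3,r3:Add1,r4:Add2
  c13: issue MUL r4<-Mul1  regs: r0:12,r1:5,r2:Add3,r3:Add1,r4:Mul1
  c14: CDB Mul2=50; stall  regs: r0:12,r1:5,r2:Add3,r3:Add1,r4:Mul1
  c15: CDB Add1=14; issue SUB r4<-Add1  regs: r0:12,r1:5,r2:Add3,r3:14,r4:Add1
  c16: issue MUL r2<-Mul2  regs: r0:12,r1:5,r2:Mul2,r3:14,r4:Add1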